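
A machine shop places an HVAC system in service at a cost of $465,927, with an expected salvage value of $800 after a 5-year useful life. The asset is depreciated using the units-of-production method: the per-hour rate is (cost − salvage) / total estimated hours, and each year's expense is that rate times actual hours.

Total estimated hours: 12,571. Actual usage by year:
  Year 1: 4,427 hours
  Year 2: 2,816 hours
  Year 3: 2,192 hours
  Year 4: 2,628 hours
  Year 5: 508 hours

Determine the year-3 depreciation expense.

$81,104

Depreciable base = $465,927 − $800 = $465,127.
Rate = $465,127 / 12,571 hours = $37 per hour.
Year 1: 4,427 × $37 = $163,799. Book value $302,128.
Year 2: 2,816 × $37 = $104,192. Book value $197,936.
Year 3: 2,192 × $37 = $81,104. Book value $116,832.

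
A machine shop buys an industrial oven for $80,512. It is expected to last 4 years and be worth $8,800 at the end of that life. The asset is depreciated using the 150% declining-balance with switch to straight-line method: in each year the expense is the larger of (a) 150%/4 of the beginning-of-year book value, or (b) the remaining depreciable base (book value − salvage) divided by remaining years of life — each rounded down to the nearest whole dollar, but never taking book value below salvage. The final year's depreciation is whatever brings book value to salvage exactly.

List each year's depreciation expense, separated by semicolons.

$30,192; $18,870; $11,793; $10,857

Depreciable base = $80,512 − $8,800 = $71,712.
Year 1: DB = ⌊$80,512 × 150%/4⌋ = $30,192; SL = ⌊$71,712/4⌋ = $17,928 → take DB $30,192. Book value $50,320.
Year 2: DB = ⌊$50,320 × 150%/4⌋ = $18,870; SL = ⌊$41,520/3⌋ = $13,840 → take DB $18,870. Book value $31,450.
Year 3: DB = ⌊$31,450 × 150%/4⌋ = $11,793; SL = ⌊$22,650/2⌋ = $11,325 → take DB $11,793. Book value $19,657.
Year 4 (final): $19,657 − $8,800 = $10,857. Book value $8,800.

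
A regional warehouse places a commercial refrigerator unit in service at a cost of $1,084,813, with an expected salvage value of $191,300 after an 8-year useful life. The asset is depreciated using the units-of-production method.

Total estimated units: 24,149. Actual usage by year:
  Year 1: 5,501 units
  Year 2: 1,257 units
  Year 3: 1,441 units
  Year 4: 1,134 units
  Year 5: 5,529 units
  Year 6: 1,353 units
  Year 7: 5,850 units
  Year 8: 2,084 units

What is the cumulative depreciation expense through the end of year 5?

Depreciable base = $1,084,813 − $191,300 = $893,513.
Rate = $893,513 / 24,149 units = $37 per unit.
Year 1: 5,501 × $37 = $203,537. Book value $881,276.
Year 2: 1,257 × $37 = $46,509. Book value $834,767.
Year 3: 1,441 × $37 = $53,317. Book value $781,450.
Year 4: 1,134 × $37 = $41,958. Book value $739,492.
Year 5: 5,529 × $37 = $204,573. Book value $534,919.
Accumulated through year 5 = $1,084,813 − $534,919 = $549,894.

$549,894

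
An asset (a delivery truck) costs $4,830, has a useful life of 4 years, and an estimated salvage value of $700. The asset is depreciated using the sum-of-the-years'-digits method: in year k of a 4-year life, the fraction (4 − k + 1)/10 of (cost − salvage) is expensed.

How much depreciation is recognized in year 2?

$1,239

Depreciable base = $4,830 − $700 = $4,130.
Sum of the years' digits = 4+3+2+1 = 10.
Year 1: $4,130 × 4/10 = $1,652. Book value $3,178.
Year 2: $4,130 × 3/10 = $1,239. Book value $1,939.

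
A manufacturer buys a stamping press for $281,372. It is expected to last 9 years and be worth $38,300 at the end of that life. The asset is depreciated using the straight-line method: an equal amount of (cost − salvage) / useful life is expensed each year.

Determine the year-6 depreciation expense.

$27,008

Depreciable base = $281,372 − $38,300 = $243,072.
Annual expense = $243,072 / 9 = $27,008.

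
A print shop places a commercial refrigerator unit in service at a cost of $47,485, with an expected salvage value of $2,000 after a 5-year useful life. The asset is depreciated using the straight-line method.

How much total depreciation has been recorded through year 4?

Depreciable base = $47,485 − $2,000 = $45,485.
Annual expense = $45,485 / 5 = $9,097.
End of year 1: book value $38,388.
End of year 2: book value $29,291.
End of year 3: book value $20,194.
End of year 4: book value $11,097.
Accumulated through year 4 = $47,485 − $11,097 = $36,388.

$36,388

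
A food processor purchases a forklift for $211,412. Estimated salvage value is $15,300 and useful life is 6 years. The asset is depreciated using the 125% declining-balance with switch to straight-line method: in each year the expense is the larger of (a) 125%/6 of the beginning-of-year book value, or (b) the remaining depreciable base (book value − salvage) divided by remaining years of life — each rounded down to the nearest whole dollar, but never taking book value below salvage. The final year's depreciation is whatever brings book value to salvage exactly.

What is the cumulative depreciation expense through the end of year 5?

Depreciable base = $211,412 − $15,300 = $196,112.
Year 1: DB = ⌊$211,412 × 125%/6⌋ = $44,044; SL = ⌊$196,112/6⌋ = $32,685 → take DB $44,044. Book value $167,368.
Year 2: DB = ⌊$167,368 × 125%/6⌋ = $34,868; SL = ⌊$152,068/5⌋ = $30,413 → take DB $34,868. Book value $132,500.
Year 3: DB = ⌊$132,500 × 125%/6⌋ = $27,604; SL = ⌊$117,200/4⌋ = $29,300 → take SL $29,300. Book value $103,200.
Year 4: DB = ⌊$103,200 × 125%/6⌋ = $21,500; SL = ⌊$87,900/3⌋ = $29,300 → take SL $29,300. Book value $73,900.
Year 5: DB = ⌊$73,900 × 125%/6⌋ = $15,395; SL = ⌊$58,600/2⌋ = $29,300 → take SL $29,300. Book value $44,600.
Accumulated through year 5 = $211,412 − $44,600 = $166,812.

$166,812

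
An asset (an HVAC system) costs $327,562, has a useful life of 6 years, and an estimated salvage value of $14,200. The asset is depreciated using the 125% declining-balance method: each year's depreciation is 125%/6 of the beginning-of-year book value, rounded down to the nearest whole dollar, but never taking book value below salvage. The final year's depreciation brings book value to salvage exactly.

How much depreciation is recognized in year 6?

Depreciable base = $327,562 − $14,200 = $313,362.
Year 1: ⌊$327,562 × 125%/6⌋ = $68,242. Book value $259,320.
Year 2: ⌊$259,320 × 125%/6⌋ = $54,025. Book value $205,295.
Year 3: ⌊$205,295 × 125%/6⌋ = $42,769. Book value $162,526.
Year 4: ⌊$162,526 × 125%/6⌋ = $33,859. Book value $128,667.
Year 5: ⌊$128,667 × 125%/6⌋ = $26,805. Book value $101,862.
Year 6 (final): $101,862 − $14,200 = $87,662. Book value $14,200.

$87,662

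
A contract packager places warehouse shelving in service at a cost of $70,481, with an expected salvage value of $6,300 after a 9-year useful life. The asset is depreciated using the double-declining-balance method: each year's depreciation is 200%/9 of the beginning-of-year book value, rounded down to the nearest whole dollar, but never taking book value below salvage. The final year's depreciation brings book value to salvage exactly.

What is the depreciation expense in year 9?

$3,140

Depreciable base = $70,481 − $6,300 = $64,181.
Year 1: ⌊$70,481 × 200%/9⌋ = $15,662. Book value $54,819.
Year 2: ⌊$54,819 × 200%/9⌋ = $12,182. Book value $42,637.
Year 3: ⌊$42,637 × 200%/9⌋ = $9,474. Book value $33,163.
Year 4: ⌊$33,163 × 200%/9⌋ = $7,369. Book value $25,794.
Year 5: ⌊$25,794 × 200%/9⌋ = $5,732. Book value $20,062.
Year 6: ⌊$20,062 × 200%/9⌋ = $4,458. Book value $15,604.
Year 7: ⌊$15,604 × 200%/9⌋ = $3,467. Book value $12,137.
Year 8: ⌊$12,137 × 200%/9⌋ = $2,697. Book value $9,440.
Year 9 (final): $9,440 − $6,300 = $3,140. Book value $6,300.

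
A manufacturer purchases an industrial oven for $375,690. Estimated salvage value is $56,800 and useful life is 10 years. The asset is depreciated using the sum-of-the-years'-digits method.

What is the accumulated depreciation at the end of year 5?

Depreciable base = $375,690 − $56,800 = $318,890.
Sum of the years' digits = 10+9+8+7+6+5+4+3+2+1 = 55.
Year 1: $318,890 × 10/55 = $57,980. Book value $317,710.
Year 2: $318,890 × 9/55 = $52,182. Book value $265,528.
Year 3: $318,890 × 8/55 = $46,384. Book value $219,144.
Year 4: $318,890 × 7/55 = $40,586. Book value $178,558.
Year 5: $318,890 × 6/55 = $34,788. Book value $143,770.
Accumulated through year 5 = $375,690 − $143,770 = $231,920.

$231,920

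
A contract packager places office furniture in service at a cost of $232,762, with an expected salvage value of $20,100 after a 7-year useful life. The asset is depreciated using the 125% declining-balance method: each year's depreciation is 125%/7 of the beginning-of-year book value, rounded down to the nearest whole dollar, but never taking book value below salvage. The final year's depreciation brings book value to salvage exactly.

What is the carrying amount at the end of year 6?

Depreciable base = $232,762 − $20,100 = $212,662.
Year 1: ⌊$232,762 × 125%/7⌋ = $41,564. Book value $191,198.
Year 2: ⌊$191,198 × 125%/7⌋ = $34,142. Book value $157,056.
Year 3: ⌊$157,056 × 125%/7⌋ = $28,045. Book value $129,011.
Year 4: ⌊$129,011 × 125%/7⌋ = $23,037. Book value $105,974.
Year 5: ⌊$105,974 × 125%/7⌋ = $18,923. Book value $87,051.
Year 6: ⌊$87,051 × 125%/7⌋ = $15,544. Book value $71,507.

$71,507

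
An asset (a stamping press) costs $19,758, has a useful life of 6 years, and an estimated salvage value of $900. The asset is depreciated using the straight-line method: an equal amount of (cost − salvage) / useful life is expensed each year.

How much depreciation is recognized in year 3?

Depreciable base = $19,758 − $900 = $18,858.
Annual expense = $18,858 / 6 = $3,143.

$3,143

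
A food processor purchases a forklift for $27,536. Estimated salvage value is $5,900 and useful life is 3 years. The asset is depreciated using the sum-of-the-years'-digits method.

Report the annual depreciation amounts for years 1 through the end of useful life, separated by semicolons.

$10,818; $7,212; $3,606

Depreciable base = $27,536 − $5,900 = $21,636.
Sum of the years' digits = 3+2+1 = 6.
Year 1: $21,636 × 3/6 = $10,818. Book value $16,718.
Year 2: $21,636 × 2/6 = $7,212. Book value $9,506.
Year 3: $21,636 × 1/6 = $3,606. Book value $5,900.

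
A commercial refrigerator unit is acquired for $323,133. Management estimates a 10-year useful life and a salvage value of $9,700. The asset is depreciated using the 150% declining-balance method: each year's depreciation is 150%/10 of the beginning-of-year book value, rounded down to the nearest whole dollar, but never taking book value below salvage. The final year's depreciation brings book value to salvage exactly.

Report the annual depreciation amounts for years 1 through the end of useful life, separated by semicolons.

Depreciable base = $323,133 − $9,700 = $313,433.
Year 1: ⌊$323,133 × 150%/10⌋ = $48,469. Book value $274,664.
Year 2: ⌊$274,664 × 150%/10⌋ = $41,199. Book value $233,465.
Year 3: ⌊$233,465 × 150%/10⌋ = $35,019. Book value $198,446.
Year 4: ⌊$198,446 × 150%/10⌋ = $29,766. Book value $168,680.
Year 5: ⌊$168,680 × 150%/10⌋ = $25,302. Book value $143,378.
Year 6: ⌊$143,378 × 150%/10⌋ = $21,506. Book value $121,872.
Year 7: ⌊$121,872 × 150%/10⌋ = $18,280. Book value $103,592.
Year 8: ⌊$103,592 × 150%/10⌋ = $15,538. Book value $88,054.
Year 9: ⌊$88,054 × 150%/10⌋ = $13,208. Book value $74,846.
Year 10 (final): $74,846 − $9,700 = $65,146. Book value $9,700.

$48,469; $41,199; $35,019; $29,766; $25,302; $21,506; $18,280; $15,538; $13,208; $65,146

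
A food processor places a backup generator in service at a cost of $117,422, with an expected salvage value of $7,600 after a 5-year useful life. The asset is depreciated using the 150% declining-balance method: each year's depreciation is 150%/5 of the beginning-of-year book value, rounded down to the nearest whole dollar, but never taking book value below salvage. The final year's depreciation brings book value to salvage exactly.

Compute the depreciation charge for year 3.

Depreciable base = $117,422 − $7,600 = $109,822.
Year 1: ⌊$117,422 × 150%/5⌋ = $35,226. Book value $82,196.
Year 2: ⌊$82,196 × 150%/5⌋ = $24,658. Book value $57,538.
Year 3: ⌊$57,538 × 150%/5⌋ = $17,261. Book value $40,277.

$17,261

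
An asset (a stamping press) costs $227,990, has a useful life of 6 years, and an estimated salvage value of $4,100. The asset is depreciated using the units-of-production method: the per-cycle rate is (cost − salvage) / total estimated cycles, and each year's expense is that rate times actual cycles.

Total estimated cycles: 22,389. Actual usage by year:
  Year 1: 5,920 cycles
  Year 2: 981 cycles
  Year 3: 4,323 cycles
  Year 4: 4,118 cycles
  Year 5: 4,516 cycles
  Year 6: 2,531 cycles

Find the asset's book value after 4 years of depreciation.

$74,570

Depreciable base = $227,990 − $4,100 = $223,890.
Rate = $223,890 / 22,389 cycles = $10 per cycle.
Year 1: 5,920 × $10 = $59,200. Book value $168,790.
Year 2: 981 × $10 = $9,810. Book value $158,980.
Year 3: 4,323 × $10 = $43,230. Book value $115,750.
Year 4: 4,118 × $10 = $41,180. Book value $74,570.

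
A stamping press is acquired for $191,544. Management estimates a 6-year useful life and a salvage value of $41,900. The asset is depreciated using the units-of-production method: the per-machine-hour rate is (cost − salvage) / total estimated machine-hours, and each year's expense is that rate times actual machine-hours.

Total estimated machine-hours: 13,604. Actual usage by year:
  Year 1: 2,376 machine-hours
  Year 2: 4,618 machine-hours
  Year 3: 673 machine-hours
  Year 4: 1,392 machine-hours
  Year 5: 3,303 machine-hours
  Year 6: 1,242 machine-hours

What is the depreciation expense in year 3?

$7,403

Depreciable base = $191,544 − $41,900 = $149,644.
Rate = $149,644 / 13,604 machine-hours = $11 per machine-hour.
Year 1: 2,376 × $11 = $26,136. Book value $165,408.
Year 2: 4,618 × $11 = $50,798. Book value $114,610.
Year 3: 673 × $11 = $7,403. Book value $107,207.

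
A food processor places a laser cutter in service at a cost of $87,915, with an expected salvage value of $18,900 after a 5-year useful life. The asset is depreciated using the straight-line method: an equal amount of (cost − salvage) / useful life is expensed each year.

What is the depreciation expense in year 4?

$13,803

Depreciable base = $87,915 − $18,900 = $69,015.
Annual expense = $69,015 / 5 = $13,803.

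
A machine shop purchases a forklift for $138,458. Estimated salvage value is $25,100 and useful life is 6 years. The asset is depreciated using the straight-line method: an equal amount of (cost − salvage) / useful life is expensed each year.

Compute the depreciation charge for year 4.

$18,893

Depreciable base = $138,458 − $25,100 = $113,358.
Annual expense = $113,358 / 6 = $18,893.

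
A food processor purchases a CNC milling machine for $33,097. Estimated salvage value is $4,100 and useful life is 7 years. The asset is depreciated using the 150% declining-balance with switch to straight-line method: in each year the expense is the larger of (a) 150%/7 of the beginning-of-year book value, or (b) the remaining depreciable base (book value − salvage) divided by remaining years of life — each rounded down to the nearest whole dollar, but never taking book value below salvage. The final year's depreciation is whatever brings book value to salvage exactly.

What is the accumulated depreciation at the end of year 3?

Depreciable base = $33,097 − $4,100 = $28,997.
Year 1: DB = ⌊$33,097 × 150%/7⌋ = $7,092; SL = ⌊$28,997/7⌋ = $4,142 → take DB $7,092. Book value $26,005.
Year 2: DB = ⌊$26,005 × 150%/7⌋ = $5,572; SL = ⌊$21,905/6⌋ = $3,650 → take DB $5,572. Book value $20,433.
Year 3: DB = ⌊$20,433 × 150%/7⌋ = $4,378; SL = ⌊$16,333/5⌋ = $3,266 → take DB $4,378. Book value $16,055.
Accumulated through year 3 = $33,097 − $16,055 = $17,042.

$17,042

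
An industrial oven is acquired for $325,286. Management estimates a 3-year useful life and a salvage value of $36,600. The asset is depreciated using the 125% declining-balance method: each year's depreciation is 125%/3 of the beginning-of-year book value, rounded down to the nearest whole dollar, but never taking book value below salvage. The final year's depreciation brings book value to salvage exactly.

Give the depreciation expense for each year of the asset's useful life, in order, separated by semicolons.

Depreciable base = $325,286 − $36,600 = $288,686.
Year 1: ⌊$325,286 × 125%/3⌋ = $135,535. Book value $189,751.
Year 2: ⌊$189,751 × 125%/3⌋ = $79,062. Book value $110,689.
Year 3 (final): $110,689 − $36,600 = $74,089. Book value $36,600.

$135,535; $79,062; $74,089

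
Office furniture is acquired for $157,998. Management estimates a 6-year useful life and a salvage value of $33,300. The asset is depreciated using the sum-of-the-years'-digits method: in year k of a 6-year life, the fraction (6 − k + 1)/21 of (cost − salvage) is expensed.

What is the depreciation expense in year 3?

$23,752

Depreciable base = $157,998 − $33,300 = $124,698.
Sum of the years' digits = 6+5+4+3+2+1 = 21.
Year 1: $124,698 × 6/21 = $35,628. Book value $122,370.
Year 2: $124,698 × 5/21 = $29,690. Book value $92,680.
Year 3: $124,698 × 4/21 = $23,752. Book value $68,928.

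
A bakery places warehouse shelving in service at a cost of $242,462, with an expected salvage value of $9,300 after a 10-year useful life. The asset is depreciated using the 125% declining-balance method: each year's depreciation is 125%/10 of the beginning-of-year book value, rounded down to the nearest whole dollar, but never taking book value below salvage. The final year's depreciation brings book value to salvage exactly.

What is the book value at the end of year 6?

$108,817

Depreciable base = $242,462 − $9,300 = $233,162.
Year 1: ⌊$242,462 × 125%/10⌋ = $30,307. Book value $212,155.
Year 2: ⌊$212,155 × 125%/10⌋ = $26,519. Book value $185,636.
Year 3: ⌊$185,636 × 125%/10⌋ = $23,204. Book value $162,432.
Year 4: ⌊$162,432 × 125%/10⌋ = $20,304. Book value $142,128.
Year 5: ⌊$142,128 × 125%/10⌋ = $17,766. Book value $124,362.
Year 6: ⌊$124,362 × 125%/10⌋ = $15,545. Book value $108,817.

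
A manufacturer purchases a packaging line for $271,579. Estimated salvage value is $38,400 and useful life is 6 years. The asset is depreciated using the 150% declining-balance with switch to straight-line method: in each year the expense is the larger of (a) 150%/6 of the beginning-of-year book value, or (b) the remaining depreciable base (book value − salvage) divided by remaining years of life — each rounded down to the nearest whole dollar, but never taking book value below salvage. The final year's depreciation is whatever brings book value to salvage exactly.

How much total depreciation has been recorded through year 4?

$185,649

Depreciable base = $271,579 − $38,400 = $233,179.
Year 1: DB = ⌊$271,579 × 150%/6⌋ = $67,894; SL = ⌊$233,179/6⌋ = $38,863 → take DB $67,894. Book value $203,685.
Year 2: DB = ⌊$203,685 × 150%/6⌋ = $50,921; SL = ⌊$165,285/5⌋ = $33,057 → take DB $50,921. Book value $152,764.
Year 3: DB = ⌊$152,764 × 150%/6⌋ = $38,191; SL = ⌊$114,364/4⌋ = $28,591 → take DB $38,191. Book value $114,573.
Year 4: DB = ⌊$114,573 × 150%/6⌋ = $28,643; SL = ⌊$76,173/3⌋ = $25,391 → take DB $28,643. Book value $85,930.
Accumulated through year 4 = $271,579 − $85,930 = $185,649.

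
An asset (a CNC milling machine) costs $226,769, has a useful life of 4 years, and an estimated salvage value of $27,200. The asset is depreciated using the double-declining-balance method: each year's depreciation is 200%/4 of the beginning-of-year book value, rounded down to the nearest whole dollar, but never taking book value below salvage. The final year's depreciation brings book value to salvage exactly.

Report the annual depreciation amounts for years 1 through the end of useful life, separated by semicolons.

$113,384; $56,692; $28,346; $1,147

Depreciable base = $226,769 − $27,200 = $199,569.
Year 1: ⌊$226,769 × 200%/4⌋ = $113,384. Book value $113,385.
Year 2: ⌊$113,385 × 200%/4⌋ = $56,692. Book value $56,693.
Year 3: ⌊$56,693 × 200%/4⌋ = $28,346. Book value $28,347.
Year 4 (final): $28,347 − $27,200 = $1,147. Book value $27,200.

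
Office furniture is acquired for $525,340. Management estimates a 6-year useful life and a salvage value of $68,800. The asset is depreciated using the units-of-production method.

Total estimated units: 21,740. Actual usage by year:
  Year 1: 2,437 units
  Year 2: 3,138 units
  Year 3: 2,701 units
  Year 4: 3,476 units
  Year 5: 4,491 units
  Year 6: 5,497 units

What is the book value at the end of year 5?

Depreciable base = $525,340 − $68,800 = $456,540.
Rate = $456,540 / 21,740 units = $21 per unit.
Year 1: 2,437 × $21 = $51,177. Book value $474,163.
Year 2: 3,138 × $21 = $65,898. Book value $408,265.
Year 3: 2,701 × $21 = $56,721. Book value $351,544.
Year 4: 3,476 × $21 = $72,996. Book value $278,548.
Year 5: 4,491 × $21 = $94,311. Book value $184,237.

$184,237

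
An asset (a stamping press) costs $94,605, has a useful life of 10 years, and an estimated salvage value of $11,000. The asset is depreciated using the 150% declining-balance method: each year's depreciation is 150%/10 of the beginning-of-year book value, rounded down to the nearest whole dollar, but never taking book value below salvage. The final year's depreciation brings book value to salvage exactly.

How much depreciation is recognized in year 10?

$10,915

Depreciable base = $94,605 − $11,000 = $83,605.
Year 1: ⌊$94,605 × 150%/10⌋ = $14,190. Book value $80,415.
Year 2: ⌊$80,415 × 150%/10⌋ = $12,062. Book value $68,353.
Year 3: ⌊$68,353 × 150%/10⌋ = $10,252. Book value $58,101.
Year 4: ⌊$58,101 × 150%/10⌋ = $8,715. Book value $49,386.
Year 5: ⌊$49,386 × 150%/10⌋ = $7,407. Book value $41,979.
Year 6: ⌊$41,979 × 150%/10⌋ = $6,296. Book value $35,683.
Year 7: ⌊$35,683 × 150%/10⌋ = $5,352. Book value $30,331.
Year 8: ⌊$30,331 × 150%/10⌋ = $4,549. Book value $25,782.
Year 9: ⌊$25,782 × 150%/10⌋ = $3,867. Book value $21,915.
Year 10 (final): $21,915 − $11,000 = $10,915. Book value $11,000.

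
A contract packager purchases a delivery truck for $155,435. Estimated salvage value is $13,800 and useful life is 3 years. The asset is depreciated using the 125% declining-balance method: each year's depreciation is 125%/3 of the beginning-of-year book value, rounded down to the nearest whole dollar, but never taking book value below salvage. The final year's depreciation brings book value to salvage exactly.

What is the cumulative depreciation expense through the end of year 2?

$102,543

Depreciable base = $155,435 − $13,800 = $141,635.
Year 1: ⌊$155,435 × 125%/3⌋ = $64,764. Book value $90,671.
Year 2: ⌊$90,671 × 125%/3⌋ = $37,779. Book value $52,892.
Accumulated through year 2 = $155,435 − $52,892 = $102,543.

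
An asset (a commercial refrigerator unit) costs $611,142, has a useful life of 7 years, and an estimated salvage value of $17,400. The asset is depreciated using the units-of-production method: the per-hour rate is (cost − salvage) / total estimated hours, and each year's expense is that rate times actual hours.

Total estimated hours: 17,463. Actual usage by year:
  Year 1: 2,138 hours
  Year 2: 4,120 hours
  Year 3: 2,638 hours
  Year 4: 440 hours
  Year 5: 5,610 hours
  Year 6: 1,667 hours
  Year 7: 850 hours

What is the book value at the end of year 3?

Depreciable base = $611,142 − $17,400 = $593,742.
Rate = $593,742 / 17,463 hours = $34 per hour.
Year 1: 2,138 × $34 = $72,692. Book value $538,450.
Year 2: 4,120 × $34 = $140,080. Book value $398,370.
Year 3: 2,638 × $34 = $89,692. Book value $308,678.

$308,678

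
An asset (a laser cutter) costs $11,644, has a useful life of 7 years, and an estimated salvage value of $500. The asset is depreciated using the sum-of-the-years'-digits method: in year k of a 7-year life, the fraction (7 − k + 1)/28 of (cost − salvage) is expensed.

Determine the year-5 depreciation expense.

$1,194

Depreciable base = $11,644 − $500 = $11,144.
Sum of the years' digits = 7+6+5+4+3+2+1 = 28.
Year 1: $11,144 × 7/28 = $2,786. Book value $8,858.
Year 2: $11,144 × 6/28 = $2,388. Book value $6,470.
Year 3: $11,144 × 5/28 = $1,990. Book value $4,480.
Year 4: $11,144 × 4/28 = $1,592. Book value $2,888.
Year 5: $11,144 × 3/28 = $1,194. Book value $1,694.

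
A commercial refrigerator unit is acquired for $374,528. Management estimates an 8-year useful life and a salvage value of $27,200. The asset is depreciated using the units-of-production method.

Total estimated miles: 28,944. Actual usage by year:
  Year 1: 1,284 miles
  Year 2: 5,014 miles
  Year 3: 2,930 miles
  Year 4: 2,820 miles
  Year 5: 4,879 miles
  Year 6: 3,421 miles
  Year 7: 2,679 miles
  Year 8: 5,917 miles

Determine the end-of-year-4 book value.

Depreciable base = $374,528 − $27,200 = $347,328.
Rate = $347,328 / 28,944 miles = $12 per mile.
Year 1: 1,284 × $12 = $15,408. Book value $359,120.
Year 2: 5,014 × $12 = $60,168. Book value $298,952.
Year 3: 2,930 × $12 = $35,160. Book value $263,792.
Year 4: 2,820 × $12 = $33,840. Book value $229,952.

$229,952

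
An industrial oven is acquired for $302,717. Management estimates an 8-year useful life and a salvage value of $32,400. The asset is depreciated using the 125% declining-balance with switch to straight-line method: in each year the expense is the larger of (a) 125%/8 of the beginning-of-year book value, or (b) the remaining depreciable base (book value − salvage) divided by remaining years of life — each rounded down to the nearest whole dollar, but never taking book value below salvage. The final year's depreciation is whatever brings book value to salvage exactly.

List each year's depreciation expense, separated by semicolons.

Depreciable base = $302,717 − $32,400 = $270,317.
Year 1: DB = ⌊$302,717 × 125%/8⌋ = $47,299; SL = ⌊$270,317/8⌋ = $33,789 → take DB $47,299. Book value $255,418.
Year 2: DB = ⌊$255,418 × 125%/8⌋ = $39,909; SL = ⌊$223,018/7⌋ = $31,859 → take DB $39,909. Book value $215,509.
Year 3: DB = ⌊$215,509 × 125%/8⌋ = $33,673; SL = ⌊$183,109/6⌋ = $30,518 → take DB $33,673. Book value $181,836.
Year 4: DB = ⌊$181,836 × 125%/8⌋ = $28,411; SL = ⌊$149,436/5⌋ = $29,887 → take SL $29,887. Book value $151,949.
Year 5: DB = ⌊$151,949 × 125%/8⌋ = $23,742; SL = ⌊$119,549/4⌋ = $29,887 → take SL $29,887. Book value $122,062.
Year 6: DB = ⌊$122,062 × 125%/8⌋ = $19,072; SL = ⌊$89,662/3⌋ = $29,887 → take SL $29,887. Book value $92,175.
Year 7: DB = ⌊$92,175 × 125%/8⌋ = $14,402; SL = ⌊$59,775/2⌋ = $29,887 → take SL $29,887. Book value $62,288.
Year 8 (final): $62,288 − $32,400 = $29,888. Book value $32,400.

$47,299; $39,909; $33,673; $29,887; $29,887; $29,887; $29,887; $29,888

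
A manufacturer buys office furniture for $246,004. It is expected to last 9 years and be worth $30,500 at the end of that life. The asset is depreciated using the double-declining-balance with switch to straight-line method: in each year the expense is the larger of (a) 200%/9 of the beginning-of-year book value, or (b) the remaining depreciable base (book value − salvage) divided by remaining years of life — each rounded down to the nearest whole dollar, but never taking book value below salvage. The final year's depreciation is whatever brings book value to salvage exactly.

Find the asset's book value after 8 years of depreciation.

$32,946

Depreciable base = $246,004 − $30,500 = $215,504.
Year 1: DB = ⌊$246,004 × 200%/9⌋ = $54,667; SL = ⌊$215,504/9⌋ = $23,944 → take DB $54,667. Book value $191,337.
Year 2: DB = ⌊$191,337 × 200%/9⌋ = $42,519; SL = ⌊$160,837/8⌋ = $20,104 → take DB $42,519. Book value $148,818.
Year 3: DB = ⌊$148,818 × 200%/9⌋ = $33,070; SL = ⌊$118,318/7⌋ = $16,902 → take DB $33,070. Book value $115,748.
Year 4: DB = ⌊$115,748 × 200%/9⌋ = $25,721; SL = ⌊$85,248/6⌋ = $14,208 → take DB $25,721. Book value $90,027.
Year 5: DB = ⌊$90,027 × 200%/9⌋ = $20,006; SL = ⌊$59,527/5⌋ = $11,905 → take DB $20,006. Book value $70,021.
Year 6: DB = ⌊$70,021 × 200%/9⌋ = $15,560; SL = ⌊$39,521/4⌋ = $9,880 → take DB $15,560. Book value $54,461.
Year 7: DB = ⌊$54,461 × 200%/9⌋ = $12,102; SL = ⌊$23,961/3⌋ = $7,987 → take DB $12,102. Book value $42,359.
Year 8: DB = ⌊$42,359 × 200%/9⌋ = $9,413; SL = ⌊$11,859/2⌋ = $5,929 → take DB $9,413. Book value $32,946.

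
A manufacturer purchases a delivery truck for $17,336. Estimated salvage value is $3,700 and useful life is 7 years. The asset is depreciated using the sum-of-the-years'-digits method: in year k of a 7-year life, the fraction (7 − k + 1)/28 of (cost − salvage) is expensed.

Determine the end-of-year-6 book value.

Depreciable base = $17,336 − $3,700 = $13,636.
Sum of the years' digits = 7+6+5+4+3+2+1 = 28.
Year 1: $13,636 × 7/28 = $3,409. Book value $13,927.
Year 2: $13,636 × 6/28 = $2,922. Book value $11,005.
Year 3: $13,636 × 5/28 = $2,435. Book value $8,570.
Year 4: $13,636 × 4/28 = $1,948. Book value $6,622.
Year 5: $13,636 × 3/28 = $1,461. Book value $5,161.
Year 6: $13,636 × 2/28 = $974. Book value $4,187.

$4,187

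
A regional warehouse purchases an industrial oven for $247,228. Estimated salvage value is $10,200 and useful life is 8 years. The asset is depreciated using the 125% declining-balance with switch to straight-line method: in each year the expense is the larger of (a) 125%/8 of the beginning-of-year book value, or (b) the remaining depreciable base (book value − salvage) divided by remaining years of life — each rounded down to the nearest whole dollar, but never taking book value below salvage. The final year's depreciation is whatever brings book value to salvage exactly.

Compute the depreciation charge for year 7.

$27,635

Depreciable base = $247,228 − $10,200 = $237,028.
Year 1: DB = ⌊$247,228 × 125%/8⌋ = $38,629; SL = ⌊$237,028/8⌋ = $29,628 → take DB $38,629. Book value $208,599.
Year 2: DB = ⌊$208,599 × 125%/8⌋ = $32,593; SL = ⌊$198,399/7⌋ = $28,342 → take DB $32,593. Book value $176,006.
Year 3: DB = ⌊$176,006 × 125%/8⌋ = $27,500; SL = ⌊$165,806/6⌋ = $27,634 → take SL $27,634. Book value $148,372.
Year 4: DB = ⌊$148,372 × 125%/8⌋ = $23,183; SL = ⌊$138,172/5⌋ = $27,634 → take SL $27,634. Book value $120,738.
Year 5: DB = ⌊$120,738 × 125%/8⌋ = $18,865; SL = ⌊$110,538/4⌋ = $27,634 → take SL $27,634. Book value $93,104.
Year 6: DB = ⌊$93,104 × 125%/8⌋ = $14,547; SL = ⌊$82,904/3⌋ = $27,634 → take SL $27,634. Book value $65,470.
Year 7: DB = ⌊$65,470 × 125%/8⌋ = $10,229; SL = ⌊$55,270/2⌋ = $27,635 → take SL $27,635. Book value $37,835.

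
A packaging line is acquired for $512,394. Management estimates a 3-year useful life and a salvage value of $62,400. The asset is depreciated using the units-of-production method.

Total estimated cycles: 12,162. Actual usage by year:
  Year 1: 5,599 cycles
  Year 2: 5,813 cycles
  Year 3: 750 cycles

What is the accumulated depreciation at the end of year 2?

$422,244

Depreciable base = $512,394 − $62,400 = $449,994.
Rate = $449,994 / 12,162 cycles = $37 per cycle.
Year 1: 5,599 × $37 = $207,163. Book value $305,231.
Year 2: 5,813 × $37 = $215,081. Book value $90,150.
Accumulated through year 2 = $512,394 − $90,150 = $422,244.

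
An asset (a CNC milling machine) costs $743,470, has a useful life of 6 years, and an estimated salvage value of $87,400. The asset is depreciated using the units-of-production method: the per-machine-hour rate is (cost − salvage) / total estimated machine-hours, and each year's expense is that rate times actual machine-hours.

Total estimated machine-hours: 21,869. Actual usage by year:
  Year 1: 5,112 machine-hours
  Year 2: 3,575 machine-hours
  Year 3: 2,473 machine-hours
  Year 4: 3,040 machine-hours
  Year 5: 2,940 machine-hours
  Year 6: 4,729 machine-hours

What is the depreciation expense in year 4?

$91,200

Depreciable base = $743,470 − $87,400 = $656,070.
Rate = $656,070 / 21,869 machine-hours = $30 per machine-hour.
Year 1: 5,112 × $30 = $153,360. Book value $590,110.
Year 2: 3,575 × $30 = $107,250. Book value $482,860.
Year 3: 2,473 × $30 = $74,190. Book value $408,670.
Year 4: 3,040 × $30 = $91,200. Book value $317,470.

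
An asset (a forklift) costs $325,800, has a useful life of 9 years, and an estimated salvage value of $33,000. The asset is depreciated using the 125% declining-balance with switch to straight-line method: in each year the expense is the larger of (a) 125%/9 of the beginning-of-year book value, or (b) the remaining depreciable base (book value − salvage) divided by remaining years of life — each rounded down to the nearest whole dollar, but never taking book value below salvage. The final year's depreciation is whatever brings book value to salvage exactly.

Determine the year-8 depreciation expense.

Depreciable base = $325,800 − $33,000 = $292,800.
Year 1: DB = ⌊$325,800 × 125%/9⌋ = $45,250; SL = ⌊$292,800/9⌋ = $32,533 → take DB $45,250. Book value $280,550.
Year 2: DB = ⌊$280,550 × 125%/9⌋ = $38,965; SL = ⌊$247,550/8⌋ = $30,943 → take DB $38,965. Book value $241,585.
Year 3: DB = ⌊$241,585 × 125%/9⌋ = $33,553; SL = ⌊$208,585/7⌋ = $29,797 → take DB $33,553. Book value $208,032.
Year 4: DB = ⌊$208,032 × 125%/9⌋ = $28,893; SL = ⌊$175,032/6⌋ = $29,172 → take SL $29,172. Book value $178,860.
Year 5: DB = ⌊$178,860 × 125%/9⌋ = $24,841; SL = ⌊$145,860/5⌋ = $29,172 → take SL $29,172. Book value $149,688.
Year 6: DB = ⌊$149,688 × 125%/9⌋ = $20,790; SL = ⌊$116,688/4⌋ = $29,172 → take SL $29,172. Book value $120,516.
Year 7: DB = ⌊$120,516 × 125%/9⌋ = $16,738; SL = ⌊$87,516/3⌋ = $29,172 → take SL $29,172. Book value $91,344.
Year 8: DB = ⌊$91,344 × 125%/9⌋ = $12,686; SL = ⌊$58,344/2⌋ = $29,172 → take SL $29,172. Book value $62,172.

$29,172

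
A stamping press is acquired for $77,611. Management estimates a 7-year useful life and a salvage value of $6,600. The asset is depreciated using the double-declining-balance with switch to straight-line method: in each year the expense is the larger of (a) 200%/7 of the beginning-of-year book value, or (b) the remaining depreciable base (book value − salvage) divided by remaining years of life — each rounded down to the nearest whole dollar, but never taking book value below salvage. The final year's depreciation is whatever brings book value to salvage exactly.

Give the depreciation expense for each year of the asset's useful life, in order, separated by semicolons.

$22,174; $15,839; $11,313; $8,081; $5,772; $4,123; $3,709

Depreciable base = $77,611 − $6,600 = $71,011.
Year 1: DB = ⌊$77,611 × 200%/7⌋ = $22,174; SL = ⌊$71,011/7⌋ = $10,144 → take DB $22,174. Book value $55,437.
Year 2: DB = ⌊$55,437 × 200%/7⌋ = $15,839; SL = ⌊$48,837/6⌋ = $8,139 → take DB $15,839. Book value $39,598.
Year 3: DB = ⌊$39,598 × 200%/7⌋ = $11,313; SL = ⌊$32,998/5⌋ = $6,599 → take DB $11,313. Book value $28,285.
Year 4: DB = ⌊$28,285 × 200%/7⌋ = $8,081; SL = ⌊$21,685/4⌋ = $5,421 → take DB $8,081. Book value $20,204.
Year 5: DB = ⌊$20,204 × 200%/7⌋ = $5,772; SL = ⌊$13,604/3⌋ = $4,534 → take DB $5,772. Book value $14,432.
Year 6: DB = ⌊$14,432 × 200%/7⌋ = $4,123; SL = ⌊$7,832/2⌋ = $3,916 → take DB $4,123. Book value $10,309.
Year 7 (final): $10,309 − $6,600 = $3,709. Book value $6,600.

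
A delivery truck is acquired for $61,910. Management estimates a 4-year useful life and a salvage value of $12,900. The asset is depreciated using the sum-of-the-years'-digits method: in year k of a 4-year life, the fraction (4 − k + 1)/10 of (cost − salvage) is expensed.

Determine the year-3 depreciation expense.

Depreciable base = $61,910 − $12,900 = $49,010.
Sum of the years' digits = 4+3+2+1 = 10.
Year 1: $49,010 × 4/10 = $19,604. Book value $42,306.
Year 2: $49,010 × 3/10 = $14,703. Book value $27,603.
Year 3: $49,010 × 2/10 = $9,802. Book value $17,801.

$9,802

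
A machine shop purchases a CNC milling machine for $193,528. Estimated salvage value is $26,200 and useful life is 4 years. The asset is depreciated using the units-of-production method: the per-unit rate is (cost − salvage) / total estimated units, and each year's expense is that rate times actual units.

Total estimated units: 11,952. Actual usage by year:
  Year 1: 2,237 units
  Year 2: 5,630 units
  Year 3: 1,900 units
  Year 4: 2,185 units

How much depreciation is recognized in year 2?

Depreciable base = $193,528 − $26,200 = $167,328.
Rate = $167,328 / 11,952 units = $14 per unit.
Year 1: 2,237 × $14 = $31,318. Book value $162,210.
Year 2: 5,630 × $14 = $78,820. Book value $83,390.

$78,820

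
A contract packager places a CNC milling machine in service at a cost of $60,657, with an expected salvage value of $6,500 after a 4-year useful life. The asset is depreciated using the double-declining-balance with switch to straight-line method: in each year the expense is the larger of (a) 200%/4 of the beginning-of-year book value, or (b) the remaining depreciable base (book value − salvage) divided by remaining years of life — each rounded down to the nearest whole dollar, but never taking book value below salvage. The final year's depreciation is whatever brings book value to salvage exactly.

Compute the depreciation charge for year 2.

$15,164

Depreciable base = $60,657 − $6,500 = $54,157.
Year 1: DB = ⌊$60,657 × 200%/4⌋ = $30,328; SL = ⌊$54,157/4⌋ = $13,539 → take DB $30,328. Book value $30,329.
Year 2: DB = ⌊$30,329 × 200%/4⌋ = $15,164; SL = ⌊$23,829/3⌋ = $7,943 → take DB $15,164. Book value $15,165.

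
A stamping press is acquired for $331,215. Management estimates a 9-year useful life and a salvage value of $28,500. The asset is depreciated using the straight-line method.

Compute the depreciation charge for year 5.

$33,635

Depreciable base = $331,215 − $28,500 = $302,715.
Annual expense = $302,715 / 9 = $33,635.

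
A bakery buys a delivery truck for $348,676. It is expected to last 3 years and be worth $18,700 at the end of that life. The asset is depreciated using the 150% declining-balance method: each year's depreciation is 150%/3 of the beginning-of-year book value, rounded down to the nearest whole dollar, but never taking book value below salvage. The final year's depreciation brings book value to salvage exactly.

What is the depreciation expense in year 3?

$68,469

Depreciable base = $348,676 − $18,700 = $329,976.
Year 1: ⌊$348,676 × 150%/3⌋ = $174,338. Book value $174,338.
Year 2: ⌊$174,338 × 150%/3⌋ = $87,169. Book value $87,169.
Year 3 (final): $87,169 − $18,700 = $68,469. Book value $18,700.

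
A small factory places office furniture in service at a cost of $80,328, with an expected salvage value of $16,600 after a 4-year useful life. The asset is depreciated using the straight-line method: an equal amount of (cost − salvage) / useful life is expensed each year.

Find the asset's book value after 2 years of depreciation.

$48,464

Depreciable base = $80,328 − $16,600 = $63,728.
Annual expense = $63,728 / 4 = $15,932.
End of year 1: book value $64,396.
End of year 2: book value $48,464.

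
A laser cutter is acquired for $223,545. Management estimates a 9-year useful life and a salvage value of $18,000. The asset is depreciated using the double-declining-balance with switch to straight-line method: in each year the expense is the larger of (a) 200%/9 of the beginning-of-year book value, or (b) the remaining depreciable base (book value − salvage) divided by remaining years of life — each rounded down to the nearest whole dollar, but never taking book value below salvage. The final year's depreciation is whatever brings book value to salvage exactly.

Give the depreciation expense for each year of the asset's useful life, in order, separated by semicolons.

Depreciable base = $223,545 − $18,000 = $205,545.
Year 1: DB = ⌊$223,545 × 200%/9⌋ = $49,676; SL = ⌊$205,545/9⌋ = $22,838 → take DB $49,676. Book value $173,869.
Year 2: DB = ⌊$173,869 × 200%/9⌋ = $38,637; SL = ⌊$155,869/8⌋ = $19,483 → take DB $38,637. Book value $135,232.
Year 3: DB = ⌊$135,232 × 200%/9⌋ = $30,051; SL = ⌊$117,232/7⌋ = $16,747 → take DB $30,051. Book value $105,181.
Year 4: DB = ⌊$105,181 × 200%/9⌋ = $23,373; SL = ⌊$87,181/6⌋ = $14,530 → take DB $23,373. Book value $81,808.
Year 5: DB = ⌊$81,808 × 200%/9⌋ = $18,179; SL = ⌊$63,808/5⌋ = $12,761 → take DB $18,179. Book value $63,629.
Year 6: DB = ⌊$63,629 × 200%/9⌋ = $14,139; SL = ⌊$45,629/4⌋ = $11,407 → take DB $14,139. Book value $49,490.
Year 7: DB = ⌊$49,490 × 200%/9⌋ = $10,997; SL = ⌊$31,490/3⌋ = $10,496 → take DB $10,997. Book value $38,493.
Year 8: DB = ⌊$38,493 × 200%/9⌋ = $8,554; SL = ⌊$20,493/2⌋ = $10,246 → take SL $10,246. Book value $28,247.
Year 9 (final): $28,247 − $18,000 = $10,247. Book value $18,000.

$49,676; $38,637; $30,051; $23,373; $18,179; $14,139; $10,997; $10,246; $10,247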